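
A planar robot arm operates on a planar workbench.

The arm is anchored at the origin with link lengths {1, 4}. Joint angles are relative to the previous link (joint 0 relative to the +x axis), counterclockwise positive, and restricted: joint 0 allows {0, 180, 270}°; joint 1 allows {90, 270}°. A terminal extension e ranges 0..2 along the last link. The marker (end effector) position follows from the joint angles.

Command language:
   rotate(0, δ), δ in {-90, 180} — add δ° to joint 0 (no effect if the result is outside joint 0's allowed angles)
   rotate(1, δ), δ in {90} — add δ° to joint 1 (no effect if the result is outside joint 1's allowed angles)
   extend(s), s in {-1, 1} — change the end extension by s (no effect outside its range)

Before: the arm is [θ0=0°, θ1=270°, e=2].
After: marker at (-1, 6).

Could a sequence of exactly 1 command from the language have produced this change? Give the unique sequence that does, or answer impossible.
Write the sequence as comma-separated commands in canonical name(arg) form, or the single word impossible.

start: [θ0=0°, θ1=270°, e=2]
1. rotate(0, 180) → [θ0=180°, θ1=270°, e=2]
uniquely the one of 5 1-step routes that fits.

rotate(0, 180)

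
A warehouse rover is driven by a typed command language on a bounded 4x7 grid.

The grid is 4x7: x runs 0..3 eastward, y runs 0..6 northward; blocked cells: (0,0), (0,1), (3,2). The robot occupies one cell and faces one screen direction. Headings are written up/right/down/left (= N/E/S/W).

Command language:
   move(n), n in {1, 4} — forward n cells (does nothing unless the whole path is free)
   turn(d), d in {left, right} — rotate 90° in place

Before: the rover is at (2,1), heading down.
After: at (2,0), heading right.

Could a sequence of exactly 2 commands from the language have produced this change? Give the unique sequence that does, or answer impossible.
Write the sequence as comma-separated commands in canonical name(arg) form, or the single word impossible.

move(1), turn(left)

key: order matters: swapping move(1) and turn(left) lands elsewhere
from: at (2,1), heading down
1. move(1) → at (2,0), heading down
2. turn(left) → at (2,0), heading right
no other 2-command option fits: unique.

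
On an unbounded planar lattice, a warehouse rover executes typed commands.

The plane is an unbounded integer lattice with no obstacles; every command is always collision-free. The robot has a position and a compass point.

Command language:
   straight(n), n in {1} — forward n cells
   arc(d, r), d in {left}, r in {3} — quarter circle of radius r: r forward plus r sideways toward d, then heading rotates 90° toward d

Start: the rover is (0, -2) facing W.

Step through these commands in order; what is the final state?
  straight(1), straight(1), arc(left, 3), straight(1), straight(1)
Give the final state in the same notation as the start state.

(-5, -7) facing S

from: (0, -2) facing W
step 1 (straight(1)): (-1, -2) facing W
step 2 (straight(1)): (-2, -2) facing W
step 3 (arc(left, 3)): (-5, -5) facing S
step 4 (straight(1)): (-5, -6) facing S
step 5 (straight(1)): (-5, -7) facing S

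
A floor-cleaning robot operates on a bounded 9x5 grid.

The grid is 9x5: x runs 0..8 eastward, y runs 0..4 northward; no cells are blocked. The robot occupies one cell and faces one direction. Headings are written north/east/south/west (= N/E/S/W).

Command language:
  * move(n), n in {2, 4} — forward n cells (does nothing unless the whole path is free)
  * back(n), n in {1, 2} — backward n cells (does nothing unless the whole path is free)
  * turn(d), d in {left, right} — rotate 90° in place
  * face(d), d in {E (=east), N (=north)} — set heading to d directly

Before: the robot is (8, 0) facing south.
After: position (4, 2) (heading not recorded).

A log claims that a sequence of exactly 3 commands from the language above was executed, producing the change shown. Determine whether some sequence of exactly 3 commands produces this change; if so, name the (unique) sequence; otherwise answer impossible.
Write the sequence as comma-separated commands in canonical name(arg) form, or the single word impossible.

key: order matters: swapping back(2) and move(4) lands elsewhere
t0: (8, 0) facing south
[1] after back(2): (8, 2) facing south
[2] after turn(right): (8, 2) facing west
[3] after move(4): (4, 2) facing west
no rival 3-sequence matches.

back(2), turn(right), move(4)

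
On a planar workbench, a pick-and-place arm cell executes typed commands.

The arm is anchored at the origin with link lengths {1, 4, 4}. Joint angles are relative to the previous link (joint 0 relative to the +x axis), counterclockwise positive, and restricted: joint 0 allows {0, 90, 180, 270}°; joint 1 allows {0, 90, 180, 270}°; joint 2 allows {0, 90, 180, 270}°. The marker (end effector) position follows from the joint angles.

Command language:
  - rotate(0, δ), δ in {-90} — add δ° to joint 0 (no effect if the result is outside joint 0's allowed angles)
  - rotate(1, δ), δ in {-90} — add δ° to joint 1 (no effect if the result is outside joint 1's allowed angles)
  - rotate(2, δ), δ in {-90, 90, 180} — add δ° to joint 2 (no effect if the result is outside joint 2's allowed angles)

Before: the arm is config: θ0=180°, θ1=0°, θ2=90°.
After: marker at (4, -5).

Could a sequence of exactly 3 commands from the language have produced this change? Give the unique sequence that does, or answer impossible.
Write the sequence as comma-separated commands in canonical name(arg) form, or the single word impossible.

rotate(0, -90), rotate(0, -90), rotate(0, -90)

t0: config: θ0=180°, θ1=0°, θ2=90°
step 1 (rotate(0, -90)): config: θ0=90°, θ1=0°, θ2=90°
step 2 (rotate(0, -90)): config: θ0=0°, θ1=0°, θ2=90°
step 3 (rotate(0, -90)): config: θ0=270°, θ1=0°, θ2=90°
uniquely the one of 125 3-step routes that fits.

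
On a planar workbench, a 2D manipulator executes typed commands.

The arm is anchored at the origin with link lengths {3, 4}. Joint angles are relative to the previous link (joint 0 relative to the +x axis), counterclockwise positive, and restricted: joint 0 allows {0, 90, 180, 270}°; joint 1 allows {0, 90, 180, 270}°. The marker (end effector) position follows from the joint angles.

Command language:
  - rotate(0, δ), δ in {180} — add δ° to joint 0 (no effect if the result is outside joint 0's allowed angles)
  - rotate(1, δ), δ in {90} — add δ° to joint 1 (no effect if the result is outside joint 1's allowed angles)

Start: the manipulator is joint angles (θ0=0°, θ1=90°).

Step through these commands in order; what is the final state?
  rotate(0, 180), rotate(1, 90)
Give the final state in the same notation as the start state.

joint angles (θ0=180°, θ1=180°)

begin: joint angles (θ0=0°, θ1=90°)
1. rotate(0, 180) → joint angles (θ0=180°, θ1=90°)
2. rotate(1, 90) → joint angles (θ0=180°, θ1=180°)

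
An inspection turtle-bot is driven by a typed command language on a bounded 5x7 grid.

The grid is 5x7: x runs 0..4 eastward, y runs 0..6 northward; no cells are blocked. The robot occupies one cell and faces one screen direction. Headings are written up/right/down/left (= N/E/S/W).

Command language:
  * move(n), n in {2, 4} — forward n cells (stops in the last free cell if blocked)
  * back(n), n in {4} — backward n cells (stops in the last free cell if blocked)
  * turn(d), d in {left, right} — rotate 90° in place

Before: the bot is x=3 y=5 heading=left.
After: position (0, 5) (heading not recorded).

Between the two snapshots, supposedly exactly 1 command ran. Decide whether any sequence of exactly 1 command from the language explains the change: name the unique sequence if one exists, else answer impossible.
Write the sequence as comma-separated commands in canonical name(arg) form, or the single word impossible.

move(4)

key: move(4) runs into the grid edge before its full distance
from: x=3 y=5 heading=left
[1] after move(4): x=0 y=5 heading=left
no rival 1-sequence matches.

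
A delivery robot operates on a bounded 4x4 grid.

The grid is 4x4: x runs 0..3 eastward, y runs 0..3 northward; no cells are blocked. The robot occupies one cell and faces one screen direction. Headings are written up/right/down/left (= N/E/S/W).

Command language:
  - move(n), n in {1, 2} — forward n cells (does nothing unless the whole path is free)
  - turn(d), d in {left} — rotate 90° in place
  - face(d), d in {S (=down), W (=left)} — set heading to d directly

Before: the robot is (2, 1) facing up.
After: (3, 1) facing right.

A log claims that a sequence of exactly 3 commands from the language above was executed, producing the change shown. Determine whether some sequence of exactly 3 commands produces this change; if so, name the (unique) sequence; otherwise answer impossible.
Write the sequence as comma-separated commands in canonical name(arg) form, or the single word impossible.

key: position moved to (3,1) AND the heading swung to E — translation plus rotation needed
start: (2, 1) facing up
step 1 (face(S)): (2, 1) facing down
step 2 (turn(left)): (2, 1) facing right
step 3 (move(1)): (3, 1) facing right
no rival 3-sequence matches.

face(S), turn(left), move(1)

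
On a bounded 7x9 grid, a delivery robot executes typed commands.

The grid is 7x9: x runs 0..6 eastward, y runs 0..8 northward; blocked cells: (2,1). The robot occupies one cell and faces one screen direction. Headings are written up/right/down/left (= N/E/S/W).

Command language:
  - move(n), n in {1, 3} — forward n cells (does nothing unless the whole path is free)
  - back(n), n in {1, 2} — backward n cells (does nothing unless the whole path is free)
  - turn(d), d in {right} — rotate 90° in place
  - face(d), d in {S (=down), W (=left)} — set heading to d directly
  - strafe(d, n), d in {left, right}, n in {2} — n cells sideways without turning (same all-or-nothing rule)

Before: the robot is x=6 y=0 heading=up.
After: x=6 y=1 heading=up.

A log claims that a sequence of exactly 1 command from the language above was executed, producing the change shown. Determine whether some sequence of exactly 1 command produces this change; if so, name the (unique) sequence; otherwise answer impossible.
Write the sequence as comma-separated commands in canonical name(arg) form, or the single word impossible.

key: heading stays N — the single command does not turn
initial: x=6 y=0 heading=up
t=1 move(1) ⇒ x=6 y=1 heading=up
uniquely the one of 9 1-step routes that fits.

move(1)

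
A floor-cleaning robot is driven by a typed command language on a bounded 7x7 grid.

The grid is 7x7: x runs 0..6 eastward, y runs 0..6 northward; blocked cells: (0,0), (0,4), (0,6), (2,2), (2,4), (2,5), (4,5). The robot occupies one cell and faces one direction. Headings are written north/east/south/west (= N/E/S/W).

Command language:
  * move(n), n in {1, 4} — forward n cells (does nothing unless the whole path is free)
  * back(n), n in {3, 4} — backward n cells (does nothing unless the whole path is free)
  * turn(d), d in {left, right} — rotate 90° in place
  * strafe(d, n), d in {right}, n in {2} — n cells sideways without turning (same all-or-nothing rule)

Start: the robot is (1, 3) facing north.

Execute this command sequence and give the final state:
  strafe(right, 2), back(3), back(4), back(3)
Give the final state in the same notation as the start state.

initial: (1, 3) facing north
t=1 strafe(right, 2) ⇒ (3, 3) facing north
t=2 back(3) ⇒ (3, 0) facing north
t=3 back(4) ⇒ (3, 0) facing north
t=4 back(3) ⇒ (3, 0) facing north

(3, 0) facing north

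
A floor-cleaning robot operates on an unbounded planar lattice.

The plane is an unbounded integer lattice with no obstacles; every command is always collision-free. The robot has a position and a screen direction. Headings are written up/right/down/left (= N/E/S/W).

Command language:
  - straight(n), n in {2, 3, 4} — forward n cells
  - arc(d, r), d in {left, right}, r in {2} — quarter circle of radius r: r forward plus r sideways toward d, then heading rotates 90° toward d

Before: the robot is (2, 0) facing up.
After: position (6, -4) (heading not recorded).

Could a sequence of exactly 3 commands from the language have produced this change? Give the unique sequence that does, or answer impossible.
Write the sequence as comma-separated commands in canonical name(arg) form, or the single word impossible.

arc(right, 2), arc(right, 2), straight(4)

key: running straight(4) before arc(right, 2) would end elsewhere — order is forced
start: (2, 0) facing up
1. arc(right, 2) → (4, 2) facing right
2. arc(right, 2) → (6, 0) facing down
3. straight(4) → (6, -4) facing down
no rival 3-sequence matches.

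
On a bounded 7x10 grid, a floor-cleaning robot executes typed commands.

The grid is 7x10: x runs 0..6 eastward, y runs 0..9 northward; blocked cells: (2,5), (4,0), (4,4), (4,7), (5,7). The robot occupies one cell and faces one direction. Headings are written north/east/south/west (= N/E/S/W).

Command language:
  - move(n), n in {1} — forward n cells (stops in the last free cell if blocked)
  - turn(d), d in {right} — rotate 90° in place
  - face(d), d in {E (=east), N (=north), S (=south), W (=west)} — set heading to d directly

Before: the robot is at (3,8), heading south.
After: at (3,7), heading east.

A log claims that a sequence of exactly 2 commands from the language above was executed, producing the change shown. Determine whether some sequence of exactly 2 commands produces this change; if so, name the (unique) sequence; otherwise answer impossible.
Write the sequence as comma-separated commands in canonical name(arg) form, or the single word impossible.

move(1), face(E)

key: position moved to (3,7) AND the heading swung to E — translation plus rotation needed
start: at (3,8), heading south
step 1 (move(1)): at (3,7), heading south
step 2 (face(E)): at (3,7), heading east
no rival 2-sequence matches.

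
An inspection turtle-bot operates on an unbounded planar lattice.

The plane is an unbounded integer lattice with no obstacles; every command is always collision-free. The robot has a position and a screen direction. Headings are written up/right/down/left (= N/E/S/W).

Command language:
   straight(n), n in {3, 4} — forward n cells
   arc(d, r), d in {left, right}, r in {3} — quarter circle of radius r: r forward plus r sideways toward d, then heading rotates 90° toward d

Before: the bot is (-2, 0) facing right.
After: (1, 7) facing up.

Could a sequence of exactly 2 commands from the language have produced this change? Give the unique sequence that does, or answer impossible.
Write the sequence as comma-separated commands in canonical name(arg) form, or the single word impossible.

key: cell and facing (now N) both changed — the 2 commands mix motion and turning
start: (-2, 0) facing right
step 1 (arc(left, 3)): (1, 3) facing up
step 2 (straight(4)): (1, 7) facing up
all 16 alternatives checked — unique.

arc(left, 3), straight(4)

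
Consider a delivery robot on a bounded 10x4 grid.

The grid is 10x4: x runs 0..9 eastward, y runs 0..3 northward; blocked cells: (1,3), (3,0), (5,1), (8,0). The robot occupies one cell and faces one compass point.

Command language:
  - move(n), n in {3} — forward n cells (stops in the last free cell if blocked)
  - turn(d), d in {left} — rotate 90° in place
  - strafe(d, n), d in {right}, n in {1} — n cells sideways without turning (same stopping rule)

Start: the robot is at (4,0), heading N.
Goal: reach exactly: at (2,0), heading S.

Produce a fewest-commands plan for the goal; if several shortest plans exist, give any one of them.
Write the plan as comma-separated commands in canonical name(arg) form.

move(3), turn(left), move(3), turn(left), move(3)

initial: at (4,0), heading N
[1] after move(3): at (4,3), heading N
[2] after turn(left): at (4,3), heading W
[3] after move(3): at (2,3), heading W
[4] after turn(left): at (2,3), heading S
[5] after move(3): at (2,0), heading S
no 4-step plan works, so 5 is optimal.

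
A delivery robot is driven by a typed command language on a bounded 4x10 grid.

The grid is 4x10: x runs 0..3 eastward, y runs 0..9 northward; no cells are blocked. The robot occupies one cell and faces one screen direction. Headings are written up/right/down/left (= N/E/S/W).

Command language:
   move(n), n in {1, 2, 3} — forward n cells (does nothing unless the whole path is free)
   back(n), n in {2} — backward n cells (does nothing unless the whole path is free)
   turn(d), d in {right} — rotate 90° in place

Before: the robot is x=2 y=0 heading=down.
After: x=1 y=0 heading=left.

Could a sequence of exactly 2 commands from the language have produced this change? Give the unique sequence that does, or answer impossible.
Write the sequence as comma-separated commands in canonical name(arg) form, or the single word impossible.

key: cell and facing (now W) both changed — the 2 commands mix motion and turning
initial: x=2 y=0 heading=down
[1] after turn(right): x=2 y=0 heading=left
[2] after move(1): x=1 y=0 heading=left
no rival 2-sequence matches.

turn(right), move(1)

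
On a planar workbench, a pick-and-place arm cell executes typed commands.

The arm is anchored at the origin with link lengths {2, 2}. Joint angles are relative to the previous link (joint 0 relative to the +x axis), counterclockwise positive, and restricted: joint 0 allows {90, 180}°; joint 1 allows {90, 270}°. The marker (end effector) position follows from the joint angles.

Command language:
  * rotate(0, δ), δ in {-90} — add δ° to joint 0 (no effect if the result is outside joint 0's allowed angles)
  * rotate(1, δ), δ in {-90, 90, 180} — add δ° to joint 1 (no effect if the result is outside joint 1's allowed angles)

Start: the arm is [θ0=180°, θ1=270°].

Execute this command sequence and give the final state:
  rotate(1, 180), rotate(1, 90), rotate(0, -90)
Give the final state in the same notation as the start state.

[θ0=90°, θ1=90°]

t0: [θ0=180°, θ1=270°]
[1] after rotate(1, 180): [θ0=180°, θ1=90°]
[2] after rotate(1, 90): [θ0=180°, θ1=90°]
[3] after rotate(0, -90): [θ0=90°, θ1=90°]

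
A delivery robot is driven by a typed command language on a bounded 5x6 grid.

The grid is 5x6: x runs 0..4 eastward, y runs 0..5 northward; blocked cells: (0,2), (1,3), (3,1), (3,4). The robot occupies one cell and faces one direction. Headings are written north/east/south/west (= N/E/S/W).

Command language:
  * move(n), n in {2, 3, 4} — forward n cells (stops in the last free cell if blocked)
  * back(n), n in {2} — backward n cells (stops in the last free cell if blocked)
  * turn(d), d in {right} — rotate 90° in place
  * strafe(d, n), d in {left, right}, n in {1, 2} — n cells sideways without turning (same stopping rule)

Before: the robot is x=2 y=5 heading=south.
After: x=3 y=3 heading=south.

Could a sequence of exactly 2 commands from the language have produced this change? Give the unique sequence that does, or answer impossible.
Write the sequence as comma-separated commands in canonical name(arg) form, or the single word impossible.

move(2), strafe(left, 1)

key: heading stays S — no command in the sequence turns
t0: x=2 y=5 heading=south
step 1 (move(2)): x=2 y=3 heading=south
step 2 (strafe(left, 1)): x=3 y=3 heading=south
no rival 2-sequence matches.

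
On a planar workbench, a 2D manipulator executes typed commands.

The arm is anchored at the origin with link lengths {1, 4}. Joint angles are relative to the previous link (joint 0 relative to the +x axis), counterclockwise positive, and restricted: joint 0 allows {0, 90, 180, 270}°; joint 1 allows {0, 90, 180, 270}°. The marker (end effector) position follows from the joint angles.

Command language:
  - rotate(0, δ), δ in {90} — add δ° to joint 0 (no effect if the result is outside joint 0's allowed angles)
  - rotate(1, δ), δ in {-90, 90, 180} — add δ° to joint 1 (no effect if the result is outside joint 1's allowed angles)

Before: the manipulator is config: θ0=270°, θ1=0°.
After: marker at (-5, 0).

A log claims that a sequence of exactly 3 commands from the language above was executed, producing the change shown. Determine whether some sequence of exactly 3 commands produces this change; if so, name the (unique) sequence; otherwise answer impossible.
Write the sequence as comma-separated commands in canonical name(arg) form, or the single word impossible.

rotate(0, 90), rotate(0, 90), rotate(0, 90)

begin: config: θ0=270°, θ1=0°
[1] after rotate(0, 90): config: θ0=0°, θ1=0°
[2] after rotate(0, 90): config: θ0=90°, θ1=0°
[3] after rotate(0, 90): config: θ0=180°, θ1=0°
uniquely the one of 64 3-step routes that fits.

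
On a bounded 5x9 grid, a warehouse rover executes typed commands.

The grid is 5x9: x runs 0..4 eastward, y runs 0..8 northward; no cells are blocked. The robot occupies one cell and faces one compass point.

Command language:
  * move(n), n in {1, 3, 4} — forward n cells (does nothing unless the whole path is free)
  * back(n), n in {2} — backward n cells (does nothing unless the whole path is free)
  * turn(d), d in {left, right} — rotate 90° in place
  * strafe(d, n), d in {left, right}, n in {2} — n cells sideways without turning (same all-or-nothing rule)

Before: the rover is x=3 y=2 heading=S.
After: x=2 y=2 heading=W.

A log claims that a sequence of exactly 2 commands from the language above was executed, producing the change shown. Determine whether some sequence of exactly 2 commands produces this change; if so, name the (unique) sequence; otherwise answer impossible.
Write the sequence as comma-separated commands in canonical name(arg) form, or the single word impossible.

key: running move(1) before turn(right) would end elsewhere — order is forced
initial: x=3 y=2 heading=S
step 1 (turn(right)): x=3 y=2 heading=W
step 2 (move(1)): x=2 y=2 heading=W
all 64 alternatives checked — unique.

turn(right), move(1)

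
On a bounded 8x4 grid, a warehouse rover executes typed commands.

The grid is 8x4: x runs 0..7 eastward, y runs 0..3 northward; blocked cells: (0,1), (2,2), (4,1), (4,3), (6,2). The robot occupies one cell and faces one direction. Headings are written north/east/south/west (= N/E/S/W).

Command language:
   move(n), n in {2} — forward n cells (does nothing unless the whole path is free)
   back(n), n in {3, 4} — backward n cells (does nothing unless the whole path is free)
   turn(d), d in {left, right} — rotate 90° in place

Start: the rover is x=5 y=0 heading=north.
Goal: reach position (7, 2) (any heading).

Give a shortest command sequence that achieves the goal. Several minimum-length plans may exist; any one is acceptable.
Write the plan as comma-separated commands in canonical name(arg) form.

turn(right), move(2), turn(left), move(2)

from: x=5 y=0 heading=north
step 1 (turn(right)): x=5 y=0 heading=east
step 2 (move(2)): x=7 y=0 heading=east
step 3 (turn(left)): x=7 y=0 heading=north
step 4 (move(2)): x=7 y=2 heading=north
minimal: 4 command(s), checked below 4.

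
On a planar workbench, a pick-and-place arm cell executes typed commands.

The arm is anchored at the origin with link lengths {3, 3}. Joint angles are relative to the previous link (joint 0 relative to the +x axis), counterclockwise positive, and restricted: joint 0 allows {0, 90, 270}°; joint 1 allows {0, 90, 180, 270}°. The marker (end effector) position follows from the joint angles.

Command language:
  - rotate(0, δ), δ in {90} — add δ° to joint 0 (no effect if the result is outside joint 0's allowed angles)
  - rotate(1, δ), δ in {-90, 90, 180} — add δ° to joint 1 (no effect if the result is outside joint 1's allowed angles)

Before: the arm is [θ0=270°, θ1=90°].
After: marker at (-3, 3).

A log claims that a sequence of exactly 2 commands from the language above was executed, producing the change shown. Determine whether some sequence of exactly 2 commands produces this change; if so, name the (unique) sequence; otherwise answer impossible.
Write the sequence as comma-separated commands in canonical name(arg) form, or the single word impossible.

rotate(0, 90), rotate(0, 90)

start: [θ0=270°, θ1=90°]
[1] after rotate(0, 90): [θ0=0°, θ1=90°]
[2] after rotate(0, 90): [θ0=90°, θ1=90°]
no other 2-command option fits: unique.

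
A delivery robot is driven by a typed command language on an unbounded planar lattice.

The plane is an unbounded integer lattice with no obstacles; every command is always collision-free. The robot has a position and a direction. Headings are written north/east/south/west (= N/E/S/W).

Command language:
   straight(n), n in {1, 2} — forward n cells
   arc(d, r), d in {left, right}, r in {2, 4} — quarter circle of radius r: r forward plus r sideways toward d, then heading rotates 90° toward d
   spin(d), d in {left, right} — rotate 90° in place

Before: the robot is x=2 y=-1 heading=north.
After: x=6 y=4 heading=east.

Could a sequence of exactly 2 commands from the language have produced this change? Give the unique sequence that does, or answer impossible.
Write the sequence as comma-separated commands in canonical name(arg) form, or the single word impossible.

straight(1), arc(right, 4)

key: cell and facing (now E) both changed — the 2 commands mix motion and turning
initial: x=2 y=-1 heading=north
1. straight(1) → x=2 y=0 heading=north
2. arc(right, 4) → x=6 y=4 heading=east
uniquely the one of 64 2-step routes that fits.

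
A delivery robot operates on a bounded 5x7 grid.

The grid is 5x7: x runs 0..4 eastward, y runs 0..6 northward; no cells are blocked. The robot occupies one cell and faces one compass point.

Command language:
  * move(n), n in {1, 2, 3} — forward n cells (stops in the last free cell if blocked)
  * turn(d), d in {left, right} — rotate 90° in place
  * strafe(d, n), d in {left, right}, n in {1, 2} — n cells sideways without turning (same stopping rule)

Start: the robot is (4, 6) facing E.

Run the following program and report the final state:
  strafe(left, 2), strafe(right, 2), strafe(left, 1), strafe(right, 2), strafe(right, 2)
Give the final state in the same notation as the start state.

initial: (4, 6) facing E
t=1 strafe(left, 2) ⇒ (4, 6) facing E
t=2 strafe(right, 2) ⇒ (4, 4) facing E
t=3 strafe(left, 1) ⇒ (4, 5) facing E
t=4 strafe(right, 2) ⇒ (4, 3) facing E
t=5 strafe(right, 2) ⇒ (4, 1) facing E

(4, 1) facing E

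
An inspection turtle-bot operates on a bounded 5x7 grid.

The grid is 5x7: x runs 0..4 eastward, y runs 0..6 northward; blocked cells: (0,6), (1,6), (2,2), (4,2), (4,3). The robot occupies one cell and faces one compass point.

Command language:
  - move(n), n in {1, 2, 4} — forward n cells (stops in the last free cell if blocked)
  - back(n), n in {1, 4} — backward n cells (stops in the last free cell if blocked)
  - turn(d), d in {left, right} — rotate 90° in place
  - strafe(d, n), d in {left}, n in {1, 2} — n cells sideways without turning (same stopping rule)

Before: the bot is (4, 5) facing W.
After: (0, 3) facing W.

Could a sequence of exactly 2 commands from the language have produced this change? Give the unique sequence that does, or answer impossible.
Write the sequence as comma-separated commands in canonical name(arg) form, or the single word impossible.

move(4), strafe(left, 2)

key: order matters: swapping move(4) and strafe(left, 2) lands elsewhere
begin: (4, 5) facing W
t=1 move(4) ⇒ (0, 5) facing W
t=2 strafe(left, 2) ⇒ (0, 3) facing W
no other 2-command option fits: unique.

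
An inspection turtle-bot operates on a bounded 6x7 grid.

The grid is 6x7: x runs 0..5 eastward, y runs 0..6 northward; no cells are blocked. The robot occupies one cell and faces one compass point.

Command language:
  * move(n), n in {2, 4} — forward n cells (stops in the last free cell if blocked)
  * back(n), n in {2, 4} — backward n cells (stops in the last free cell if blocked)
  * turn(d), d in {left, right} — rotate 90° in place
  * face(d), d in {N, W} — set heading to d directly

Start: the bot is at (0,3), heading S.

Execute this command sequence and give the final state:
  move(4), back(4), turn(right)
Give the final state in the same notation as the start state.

t0: at (0,3), heading S
[1] after move(4): at (0,0), heading S
[2] after back(4): at (0,4), heading S
[3] after turn(right): at (0,4), heading W

at (0,4), heading W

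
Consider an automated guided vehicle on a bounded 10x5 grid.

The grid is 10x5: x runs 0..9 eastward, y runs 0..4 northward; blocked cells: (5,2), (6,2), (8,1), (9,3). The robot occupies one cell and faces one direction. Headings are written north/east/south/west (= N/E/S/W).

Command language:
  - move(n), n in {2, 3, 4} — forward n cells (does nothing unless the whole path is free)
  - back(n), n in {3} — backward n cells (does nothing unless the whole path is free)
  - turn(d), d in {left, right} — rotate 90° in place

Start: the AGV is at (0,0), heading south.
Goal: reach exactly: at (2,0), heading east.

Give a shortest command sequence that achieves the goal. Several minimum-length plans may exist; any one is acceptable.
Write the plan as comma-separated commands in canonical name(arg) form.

initial: at (0,0), heading south
[1] after turn(left): at (0,0), heading east
[2] after move(2): at (2,0), heading east
shorter routes all fall short; 2 is best.

turn(left), move(2)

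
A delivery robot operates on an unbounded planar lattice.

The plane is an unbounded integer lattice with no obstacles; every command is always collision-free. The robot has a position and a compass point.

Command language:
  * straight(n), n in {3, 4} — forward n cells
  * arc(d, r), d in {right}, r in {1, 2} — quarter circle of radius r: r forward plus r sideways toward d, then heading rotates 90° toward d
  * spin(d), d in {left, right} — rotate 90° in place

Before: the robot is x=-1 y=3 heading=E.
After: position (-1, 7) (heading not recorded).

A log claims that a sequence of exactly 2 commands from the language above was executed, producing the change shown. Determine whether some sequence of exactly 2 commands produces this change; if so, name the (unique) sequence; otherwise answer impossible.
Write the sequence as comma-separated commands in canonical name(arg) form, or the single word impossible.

spin(left), straight(4)

key: order matters: swapping spin(left) and straight(4) lands elsewhere
from: x=-1 y=3 heading=E
t=1 spin(left) ⇒ x=-1 y=3 heading=N
t=2 straight(4) ⇒ x=-1 y=7 heading=N
no other 2-command option fits: unique.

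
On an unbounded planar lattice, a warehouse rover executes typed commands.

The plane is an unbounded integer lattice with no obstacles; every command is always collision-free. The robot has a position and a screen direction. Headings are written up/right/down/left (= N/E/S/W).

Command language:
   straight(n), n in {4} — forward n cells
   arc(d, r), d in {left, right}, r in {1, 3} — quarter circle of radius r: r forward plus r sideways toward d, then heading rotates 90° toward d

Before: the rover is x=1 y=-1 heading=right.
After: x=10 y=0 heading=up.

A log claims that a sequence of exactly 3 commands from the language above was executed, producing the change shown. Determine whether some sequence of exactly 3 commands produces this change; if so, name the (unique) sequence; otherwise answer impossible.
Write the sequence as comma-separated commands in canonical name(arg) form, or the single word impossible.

key: position moved to (10,0) AND the heading swung to N — translation plus rotation needed
start: x=1 y=-1 heading=right
1. straight(4) → x=5 y=-1 heading=right
2. straight(4) → x=9 y=-1 heading=right
3. arc(left, 1) → x=10 y=0 heading=up
uniquely the one of 125 3-step routes that fits.

straight(4), straight(4), arc(left, 1)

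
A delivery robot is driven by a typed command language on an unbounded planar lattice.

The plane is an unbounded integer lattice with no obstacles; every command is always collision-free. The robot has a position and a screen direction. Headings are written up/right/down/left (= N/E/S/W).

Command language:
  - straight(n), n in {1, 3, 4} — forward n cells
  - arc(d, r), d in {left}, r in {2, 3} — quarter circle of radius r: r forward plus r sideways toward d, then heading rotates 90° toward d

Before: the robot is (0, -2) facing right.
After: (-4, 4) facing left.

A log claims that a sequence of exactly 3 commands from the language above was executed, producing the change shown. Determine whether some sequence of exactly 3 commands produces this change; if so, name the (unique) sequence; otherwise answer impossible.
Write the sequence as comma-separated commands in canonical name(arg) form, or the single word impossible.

arc(left, 3), arc(left, 3), straight(4)

key: cell and facing (now W) both changed — the 3 commands mix motion and turning
t0: (0, -2) facing right
[1] after arc(left, 3): (3, 1) facing up
[2] after arc(left, 3): (0, 4) facing left
[3] after straight(4): (-4, 4) facing left
all 125 alternatives checked — unique.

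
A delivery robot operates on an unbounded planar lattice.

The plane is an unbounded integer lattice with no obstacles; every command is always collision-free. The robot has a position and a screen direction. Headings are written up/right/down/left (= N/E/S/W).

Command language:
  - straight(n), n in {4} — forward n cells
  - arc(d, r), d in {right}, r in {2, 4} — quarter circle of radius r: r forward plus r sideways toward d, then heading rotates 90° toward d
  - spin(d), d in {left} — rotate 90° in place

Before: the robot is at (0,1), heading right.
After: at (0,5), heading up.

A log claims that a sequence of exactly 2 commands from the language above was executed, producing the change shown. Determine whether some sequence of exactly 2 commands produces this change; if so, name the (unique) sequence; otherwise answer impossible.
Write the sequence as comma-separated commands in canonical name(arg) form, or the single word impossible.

key: cell and facing (now N) both changed — the 2 commands mix motion and turning
begin: at (0,1), heading right
[1] after spin(left): at (0,1), heading up
[2] after straight(4): at (0,5), heading up
uniquely the one of 16 2-step routes that fits.

spin(left), straight(4)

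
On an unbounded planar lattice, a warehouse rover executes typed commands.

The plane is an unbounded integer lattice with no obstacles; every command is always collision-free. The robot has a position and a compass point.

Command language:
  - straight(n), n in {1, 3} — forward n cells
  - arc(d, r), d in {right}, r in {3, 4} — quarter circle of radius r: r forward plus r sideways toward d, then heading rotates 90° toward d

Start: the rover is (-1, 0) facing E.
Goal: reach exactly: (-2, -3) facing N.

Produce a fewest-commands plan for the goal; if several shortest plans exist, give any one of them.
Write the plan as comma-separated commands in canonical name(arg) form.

straight(1), straight(1), arc(right, 3), arc(right, 3), arc(right, 3)

start: (-1, 0) facing E
step 1 (straight(1)): (0, 0) facing E
step 2 (straight(1)): (1, 0) facing E
step 3 (arc(right, 3)): (4, -3) facing S
step 4 (arc(right, 3)): (1, -6) facing W
step 5 (arc(right, 3)): (-2, -3) facing N
nothing shorter than 5 reaches the goal.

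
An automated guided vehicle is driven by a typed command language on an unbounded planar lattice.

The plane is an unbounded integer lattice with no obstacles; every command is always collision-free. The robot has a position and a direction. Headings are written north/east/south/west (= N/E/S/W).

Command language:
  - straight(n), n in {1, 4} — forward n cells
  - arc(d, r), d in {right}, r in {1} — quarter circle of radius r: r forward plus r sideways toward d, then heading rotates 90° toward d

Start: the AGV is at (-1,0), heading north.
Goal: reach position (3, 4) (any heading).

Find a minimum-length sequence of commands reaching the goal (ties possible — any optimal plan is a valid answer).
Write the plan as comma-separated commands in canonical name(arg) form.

from: at (-1,0), heading north
t=1 straight(4) ⇒ at (-1,4), heading north
t=2 arc(right, 1) ⇒ at (0,5), heading east
t=3 straight(1) ⇒ at (1,5), heading east
t=4 straight(1) ⇒ at (2,5), heading east
t=5 arc(right, 1) ⇒ at (3,4), heading south
nothing shorter than 5 reaches the goal.

straight(4), arc(right, 1), straight(1), straight(1), arc(right, 1)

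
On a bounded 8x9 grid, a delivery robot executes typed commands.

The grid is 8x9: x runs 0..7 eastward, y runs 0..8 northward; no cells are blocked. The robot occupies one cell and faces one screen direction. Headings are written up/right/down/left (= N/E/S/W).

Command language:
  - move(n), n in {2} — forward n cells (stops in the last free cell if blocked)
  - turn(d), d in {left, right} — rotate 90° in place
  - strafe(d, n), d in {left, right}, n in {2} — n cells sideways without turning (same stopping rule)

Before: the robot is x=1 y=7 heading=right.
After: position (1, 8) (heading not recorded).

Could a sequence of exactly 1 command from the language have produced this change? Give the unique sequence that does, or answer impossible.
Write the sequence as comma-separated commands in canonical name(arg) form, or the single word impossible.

strafe(left, 2)

key: strafe(left, 2) runs into the grid edge before its full distance
from: x=1 y=7 heading=right
[1] after strafe(left, 2): x=1 y=8 heading=right
uniquely the one of 5 1-step routes that fits.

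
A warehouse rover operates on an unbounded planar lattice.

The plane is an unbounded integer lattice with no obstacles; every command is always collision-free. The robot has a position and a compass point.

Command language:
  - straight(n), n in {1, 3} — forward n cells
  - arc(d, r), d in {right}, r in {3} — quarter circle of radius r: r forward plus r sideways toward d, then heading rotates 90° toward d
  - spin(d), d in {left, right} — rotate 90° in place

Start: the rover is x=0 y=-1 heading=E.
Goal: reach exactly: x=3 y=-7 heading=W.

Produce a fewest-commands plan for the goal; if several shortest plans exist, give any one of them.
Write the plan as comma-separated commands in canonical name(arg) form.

straight(3), arc(right, 3), arc(right, 3)

begin: x=0 y=-1 heading=E
[1] after straight(3): x=3 y=-1 heading=E
[2] after arc(right, 3): x=6 y=-4 heading=S
[3] after arc(right, 3): x=3 y=-7 heading=W
minimal: 3 command(s), checked below 3.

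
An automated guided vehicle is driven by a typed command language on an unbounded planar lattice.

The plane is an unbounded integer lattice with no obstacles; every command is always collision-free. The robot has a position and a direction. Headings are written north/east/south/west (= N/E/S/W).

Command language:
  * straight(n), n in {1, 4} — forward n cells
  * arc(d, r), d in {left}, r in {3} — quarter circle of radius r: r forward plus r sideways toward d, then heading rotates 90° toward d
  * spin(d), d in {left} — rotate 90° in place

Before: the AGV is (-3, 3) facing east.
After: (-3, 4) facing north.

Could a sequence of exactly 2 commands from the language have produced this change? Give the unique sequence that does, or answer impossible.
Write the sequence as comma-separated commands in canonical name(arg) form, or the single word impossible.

spin(left), straight(1)

key: order matters: swapping spin(left) and straight(1) lands elsewhere
initial: (-3, 3) facing east
1. spin(left) → (-3, 3) facing north
2. straight(1) → (-3, 4) facing north
no rival 2-sequence matches.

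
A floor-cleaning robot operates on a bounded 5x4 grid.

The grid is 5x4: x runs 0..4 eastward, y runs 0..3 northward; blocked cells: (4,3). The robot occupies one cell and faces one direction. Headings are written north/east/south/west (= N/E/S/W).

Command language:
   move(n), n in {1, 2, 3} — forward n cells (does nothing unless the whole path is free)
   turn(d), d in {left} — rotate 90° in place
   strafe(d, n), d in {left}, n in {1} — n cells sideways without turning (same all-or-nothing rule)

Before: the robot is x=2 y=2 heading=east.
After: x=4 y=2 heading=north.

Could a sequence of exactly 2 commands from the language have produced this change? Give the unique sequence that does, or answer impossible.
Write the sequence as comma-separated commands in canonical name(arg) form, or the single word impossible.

move(2), turn(left)

key: position moved to (4,2) AND the heading swung to N — translation plus rotation needed
start: x=2 y=2 heading=east
1. move(2) → x=4 y=2 heading=east
2. turn(left) → x=4 y=2 heading=north
uniquely the one of 25 2-step routes that fits.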